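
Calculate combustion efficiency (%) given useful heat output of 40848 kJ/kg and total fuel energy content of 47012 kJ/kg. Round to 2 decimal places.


Efficiency = (Q_useful / Q_fuel) * 100
Efficiency = (40848 / 47012) * 100
Efficiency = 0.8689 * 100 = 86.89%


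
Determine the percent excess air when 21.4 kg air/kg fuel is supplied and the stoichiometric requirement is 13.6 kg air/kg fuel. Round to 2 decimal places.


Excess air = actual - stoichiometric = 21.4 - 13.6 = 7.80 kg/kg fuel
Excess air % = (excess / stoich) * 100 = (7.80 / 13.6) * 100 = 57.35%


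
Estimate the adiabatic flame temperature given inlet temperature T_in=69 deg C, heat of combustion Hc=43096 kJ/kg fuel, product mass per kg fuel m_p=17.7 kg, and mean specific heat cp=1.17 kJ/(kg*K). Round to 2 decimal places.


T_ad = T_in + Hc / (m_p * cp)
Denominator = 17.7 * 1.17 = 20.7090
Temperature rise = 43096 / 20.7090 = 2081.03 K
T_ad = 69 + 2081.03 = 2150.03 deg C


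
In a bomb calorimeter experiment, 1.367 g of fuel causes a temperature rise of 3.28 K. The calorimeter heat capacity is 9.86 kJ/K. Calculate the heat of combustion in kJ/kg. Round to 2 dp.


Hc = C_cal * delta_T / m_fuel
Q_released = 9.86 * 3.28 = 32.3408 kJ
m_fuel = 1.367 g = 1.367/1000 kg = 0.001367 kg
Hc = 32.3408 / 0.001367 = 23658.23 kJ/kg


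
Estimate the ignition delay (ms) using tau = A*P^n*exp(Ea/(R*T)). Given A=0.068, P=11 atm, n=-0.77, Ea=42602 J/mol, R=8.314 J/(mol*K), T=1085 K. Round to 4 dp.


tau = A * P^n * exp(Ea/(R*T))
P^n = 11^(-0.77) = 0.15780750
Ea/(R*T) = 42602/(8.314*1085) = 4.722699
exp(Ea/(R*T)) = 112.471358
tau = 0.068 * 0.15780750 * 112.471358 = 1.2069 ms


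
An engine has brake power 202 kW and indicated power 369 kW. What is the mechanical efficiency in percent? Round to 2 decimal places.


eta_mech = (BP / IP) * 100
Ratio = 202 / 369 = 0.5474
eta_mech = 0.5474 * 100 = 54.74%


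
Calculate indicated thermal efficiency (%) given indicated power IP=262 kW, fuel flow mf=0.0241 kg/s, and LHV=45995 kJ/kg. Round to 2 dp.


eta_ith = (IP / (mf * LHV)) * 100
Denominator = 0.0241 * 45995 = 1108.4795 kW
eta_ith = (262 / 1108.4795) * 100 = 23.64%


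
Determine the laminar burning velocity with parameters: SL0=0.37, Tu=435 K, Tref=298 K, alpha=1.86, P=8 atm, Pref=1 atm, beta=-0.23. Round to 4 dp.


SL = SL0 * (Tu/Tref)^alpha * (P/Pref)^beta
T ratio = 435/298 = 1.45973154
(T ratio)^alpha = 1.45973154^1.86 = 2.020914
(P/Pref)^beta = 8^(-0.23) = 0.619854
SL = 0.37 * 2.020914 * 0.619854 = 0.4635 m/s


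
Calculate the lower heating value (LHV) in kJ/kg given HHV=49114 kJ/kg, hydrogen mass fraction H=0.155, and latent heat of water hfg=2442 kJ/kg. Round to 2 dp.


LHV = HHV - hfg * 9 * H
Water correction = 2442 * 9 * 0.155 = 3406.590 kJ/kg
LHV = 49114 - 3406.590 = 45707.41 kJ/kg


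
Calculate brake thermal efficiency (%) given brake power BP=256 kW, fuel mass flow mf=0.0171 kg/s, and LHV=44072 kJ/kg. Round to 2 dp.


eta_BTE = (BP / (mf * LHV)) * 100
Denominator = 0.0171 * 44072 = 753.6312 kW
eta_BTE = (256 / 753.6312) * 100 = 33.97%


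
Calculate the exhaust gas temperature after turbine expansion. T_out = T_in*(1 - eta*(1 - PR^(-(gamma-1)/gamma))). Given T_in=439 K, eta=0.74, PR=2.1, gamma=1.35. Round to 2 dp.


T_out = T_in * (1 - eta * (1 - PR^(-(gamma-1)/gamma)))
Exponent = -(1.35-1)/1.35 = -0.25925926
PR^exp = 2.1^(-0.25925926) = 0.82501466
Factor = 1 - 0.74*(1 - 0.82501466) = 0.87051085
T_out = 439 * 0.87051085 = 382.15 K


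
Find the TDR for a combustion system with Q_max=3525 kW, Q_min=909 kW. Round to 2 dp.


TDR = Q_max / Q_min
TDR = 3525 / 909 = 3.88


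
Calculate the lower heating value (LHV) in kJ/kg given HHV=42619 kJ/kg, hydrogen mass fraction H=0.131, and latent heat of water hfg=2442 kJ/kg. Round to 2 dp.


LHV = HHV - hfg * 9 * H
Water correction = 2442 * 9 * 0.131 = 2879.118 kJ/kg
LHV = 42619 - 2879.118 = 39739.88 kJ/kg


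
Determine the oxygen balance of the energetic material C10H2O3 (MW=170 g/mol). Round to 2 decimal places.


OB = -1600 * (2C + H/2 - O) / MW
Inner = 2*10 + 2/2 - 3 = 18.00
OB = -1600 * 18.00 / 170 = -169.41%


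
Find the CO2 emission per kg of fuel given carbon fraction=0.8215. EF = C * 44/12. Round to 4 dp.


EF = C_frac * (M_CO2 / M_C)
EF = 0.8215 * (44/12)
EF = 0.8215 * 3.666667 = 3.0122 kg_CO2/kg_fuel


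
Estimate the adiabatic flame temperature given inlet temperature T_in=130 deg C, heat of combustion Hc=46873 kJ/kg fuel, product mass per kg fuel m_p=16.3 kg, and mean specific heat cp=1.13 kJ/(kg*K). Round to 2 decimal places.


T_ad = T_in + Hc / (m_p * cp)
Denominator = 16.3 * 1.13 = 18.4190
Temperature rise = 46873 / 18.4190 = 2544.82 K
T_ad = 130 + 2544.82 = 2674.82 deg C


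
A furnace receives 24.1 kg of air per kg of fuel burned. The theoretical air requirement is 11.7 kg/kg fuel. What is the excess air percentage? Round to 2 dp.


Excess air = actual - stoichiometric = 24.1 - 11.7 = 12.40 kg/kg fuel
Excess air % = (excess / stoich) * 100 = (12.40 / 11.7) * 100 = 105.98%


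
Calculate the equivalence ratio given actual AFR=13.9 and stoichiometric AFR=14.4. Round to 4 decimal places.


phi = AFR_stoich / AFR_actual
phi = 14.4 / 13.9 = 1.0360


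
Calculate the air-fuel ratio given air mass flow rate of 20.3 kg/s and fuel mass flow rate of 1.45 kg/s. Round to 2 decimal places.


AFR = m_air / m_fuel
AFR = 20.3 / 1.45 = 14.00


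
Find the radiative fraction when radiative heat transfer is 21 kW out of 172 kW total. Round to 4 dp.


f_rad = Q_rad / Q_total
f_rad = 21 / 172 = 0.1221


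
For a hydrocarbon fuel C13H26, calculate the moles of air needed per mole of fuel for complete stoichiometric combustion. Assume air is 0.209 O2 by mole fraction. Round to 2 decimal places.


Balanced combustion: C13H26 + 19.5 O2 -> 13 CO2 + 13 H2O
O2 needed = C + H/4 = 13 + 26/4 = 19.50 moles
Air moles = O2 / 0.209 = 19.50 / 0.209 = 93.30 moles air


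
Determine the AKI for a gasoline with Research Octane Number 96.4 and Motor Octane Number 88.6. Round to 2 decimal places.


AKI = (RON + MON) / 2
AKI = (96.4 + 88.6) / 2
AKI = 185.0 / 2 = 92.50


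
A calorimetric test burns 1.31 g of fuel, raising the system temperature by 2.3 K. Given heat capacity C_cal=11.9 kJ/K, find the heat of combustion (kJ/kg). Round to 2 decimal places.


Hc = C_cal * delta_T / m_fuel
Q_released = 11.9 * 2.3 = 27.3700 kJ
m_fuel = 1.31 g = 1.31/1000 kg = 0.001310 kg
Hc = 27.3700 / 0.001310 = 20893.13 kJ/kg


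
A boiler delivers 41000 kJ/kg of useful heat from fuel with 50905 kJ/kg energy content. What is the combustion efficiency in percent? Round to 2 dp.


Efficiency = (Q_useful / Q_fuel) * 100
Efficiency = (41000 / 50905) * 100
Efficiency = 0.8054 * 100 = 80.54%


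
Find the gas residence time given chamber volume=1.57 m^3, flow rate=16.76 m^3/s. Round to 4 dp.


tau = V / Q_flow
tau = 1.57 / 16.76 = 0.0937 s


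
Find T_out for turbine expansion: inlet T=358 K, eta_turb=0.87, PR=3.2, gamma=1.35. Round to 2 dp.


T_out = T_in * (1 - eta * (1 - PR^(-(gamma-1)/gamma)))
Exponent = -(1.35-1)/1.35 = -0.25925926
PR^exp = 3.2^(-0.25925926) = 0.73966521
Factor = 1 - 0.87*(1 - 0.73966521) = 0.77350873
T_out = 358 * 0.77350873 = 276.92 K


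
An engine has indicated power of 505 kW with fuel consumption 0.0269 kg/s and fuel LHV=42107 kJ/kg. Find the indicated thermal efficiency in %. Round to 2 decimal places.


eta_ith = (IP / (mf * LHV)) * 100
Denominator = 0.0269 * 42107 = 1132.6783 kW
eta_ith = (505 / 1132.6783) * 100 = 44.58%


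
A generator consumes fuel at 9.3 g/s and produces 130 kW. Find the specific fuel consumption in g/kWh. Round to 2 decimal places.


SFC = (mf / BP) * 3600
Rate = 9.3 / 130 = 0.071538 g/(s*kW)
SFC = 0.071538 * 3600 = 257.54 g/kWh


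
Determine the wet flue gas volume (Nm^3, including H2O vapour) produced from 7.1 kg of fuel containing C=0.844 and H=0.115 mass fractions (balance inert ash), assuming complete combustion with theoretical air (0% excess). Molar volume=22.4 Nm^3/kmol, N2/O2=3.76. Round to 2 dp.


Per kg fuel: CO2 = (C/12 kmol)*22.4 = (0.844/12)*22.4 = 1.57547 Nm^3
Per kg fuel: H2O = (H/2 kmol)*22.4 = (0.115/2)*22.4 = 1.28800 Nm^3
O2 needed per kg fuel = C/12 + H/4 = 0.844/12 + 0.115/4 = 0.09908333 kmol
Per kg fuel: N2 = O2*3.76*22.4 = 0.09908333*3.76*22.4 = 8.34519 Nm^3
Total per kg = 1.57547 + 1.28800 + 8.34519 = 11.20866 Nm^3
Total = 11.20866 * 7.1 = 79.58 Nm^3


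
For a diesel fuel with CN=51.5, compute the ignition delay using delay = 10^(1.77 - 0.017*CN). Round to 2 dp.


delay = 10^(1.77 - 0.017*CN)
Exponent = 1.77 - 0.017*51.5 = 0.8945
delay = 10^0.8945 = 7.84 ms


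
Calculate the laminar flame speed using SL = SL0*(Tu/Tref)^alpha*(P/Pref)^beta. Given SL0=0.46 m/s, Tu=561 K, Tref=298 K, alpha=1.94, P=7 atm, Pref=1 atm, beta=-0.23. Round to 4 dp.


SL = SL0 * (Tu/Tref)^alpha * (P/Pref)^beta
T ratio = 561/298 = 1.88255034
(T ratio)^alpha = 1.88255034^1.94 = 3.411995
(P/Pref)^beta = 7^(-0.23) = 0.639186
SL = 0.46 * 3.411995 * 0.639186 = 1.0032 m/s


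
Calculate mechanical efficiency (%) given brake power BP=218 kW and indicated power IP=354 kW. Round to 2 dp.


eta_mech = (BP / IP) * 100
Ratio = 218 / 354 = 0.6158
eta_mech = 0.6158 * 100 = 61.58%


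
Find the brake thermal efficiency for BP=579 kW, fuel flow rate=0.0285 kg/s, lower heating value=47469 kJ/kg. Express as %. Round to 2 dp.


eta_BTE = (BP / (mf * LHV)) * 100
Denominator = 0.0285 * 47469 = 1352.8665 kW
eta_BTE = (579 / 1352.8665) * 100 = 42.80%


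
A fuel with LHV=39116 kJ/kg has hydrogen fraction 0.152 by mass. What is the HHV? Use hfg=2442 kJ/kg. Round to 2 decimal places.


HHV = LHV + hfg * 9 * H
Water addition = 2442 * 9 * 0.152 = 3340.656 kJ/kg
HHV = 39116 + 3340.656 = 42456.66 kJ/kg


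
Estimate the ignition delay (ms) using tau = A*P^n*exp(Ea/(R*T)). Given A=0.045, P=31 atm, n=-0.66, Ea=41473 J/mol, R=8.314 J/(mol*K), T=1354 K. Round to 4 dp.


tau = A * P^n * exp(Ea/(R*T))
P^n = 31^(-0.66) = 0.10368150
Ea/(R*T) = 41473/(8.314*1354) = 3.684145
exp(Ea/(R*T)) = 39.811087
tau = 0.045 * 0.10368150 * 39.811087 = 0.1857 ms


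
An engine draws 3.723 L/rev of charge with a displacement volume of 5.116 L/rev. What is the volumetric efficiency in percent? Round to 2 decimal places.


eta_v = (V_actual / V_disp) * 100
Ratio = 3.723 / 5.116 = 0.7277
eta_v = 0.7277 * 100 = 72.77%


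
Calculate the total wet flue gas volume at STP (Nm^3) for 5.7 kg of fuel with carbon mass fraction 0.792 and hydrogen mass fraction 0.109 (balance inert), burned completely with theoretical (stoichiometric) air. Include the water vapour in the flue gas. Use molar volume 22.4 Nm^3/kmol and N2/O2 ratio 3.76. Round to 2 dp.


Per kg fuel: CO2 = (C/12 kmol)*22.4 = (0.792/12)*22.4 = 1.47840 Nm^3
Per kg fuel: H2O = (H/2 kmol)*22.4 = (0.109/2)*22.4 = 1.22080 Nm^3
O2 needed per kg fuel = C/12 + H/4 = 0.792/12 + 0.109/4 = 0.09325000 kmol
Per kg fuel: N2 = O2*3.76*22.4 = 0.09325000*3.76*22.4 = 7.85389 Nm^3
Total per kg = 1.47840 + 1.22080 + 7.85389 = 10.55309 Nm^3
Total = 10.55309 * 5.7 = 60.15 Nm^3


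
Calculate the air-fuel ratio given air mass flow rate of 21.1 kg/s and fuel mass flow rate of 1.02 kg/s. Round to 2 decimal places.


AFR = m_air / m_fuel
AFR = 21.1 / 1.02 = 20.69


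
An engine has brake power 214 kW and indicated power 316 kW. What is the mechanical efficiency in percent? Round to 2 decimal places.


eta_mech = (BP / IP) * 100
Ratio = 214 / 316 = 0.6772
eta_mech = 0.6772 * 100 = 67.72%


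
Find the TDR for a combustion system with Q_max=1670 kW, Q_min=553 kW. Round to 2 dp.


TDR = Q_max / Q_min
TDR = 1670 / 553 = 3.02


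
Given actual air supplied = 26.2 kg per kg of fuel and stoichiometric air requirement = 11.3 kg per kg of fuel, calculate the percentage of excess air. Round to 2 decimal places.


Excess air = actual - stoichiometric = 26.2 - 11.3 = 14.90 kg/kg fuel
Excess air % = (excess / stoich) * 100 = (14.90 / 11.3) * 100 = 131.86%


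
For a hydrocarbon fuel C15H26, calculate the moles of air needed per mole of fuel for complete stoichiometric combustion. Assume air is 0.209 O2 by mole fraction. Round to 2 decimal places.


Balanced combustion: C15H26 + 21.5 O2 -> 15 CO2 + 13 H2O
O2 needed = C + H/4 = 15 + 26/4 = 21.50 moles
Air moles = O2 / 0.209 = 21.50 / 0.209 = 102.87 moles air


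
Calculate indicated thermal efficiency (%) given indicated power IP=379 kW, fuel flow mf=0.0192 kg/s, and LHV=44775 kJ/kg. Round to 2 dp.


eta_ith = (IP / (mf * LHV)) * 100
Denominator = 0.0192 * 44775 = 859.6800 kW
eta_ith = (379 / 859.6800) * 100 = 44.09%


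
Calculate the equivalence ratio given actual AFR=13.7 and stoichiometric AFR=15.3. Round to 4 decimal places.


phi = AFR_stoich / AFR_actual
phi = 15.3 / 13.7 = 1.1168


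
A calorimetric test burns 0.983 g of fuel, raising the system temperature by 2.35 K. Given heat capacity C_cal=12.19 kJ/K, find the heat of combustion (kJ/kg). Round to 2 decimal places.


Hc = C_cal * delta_T / m_fuel
Q_released = 12.19 * 2.35 = 28.6465 kJ
m_fuel = 0.983 g = 0.983/1000 kg = 0.000983 kg
Hc = 28.6465 / 0.000983 = 29141.91 kJ/kg


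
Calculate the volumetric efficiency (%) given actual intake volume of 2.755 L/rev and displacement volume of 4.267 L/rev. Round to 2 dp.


eta_v = (V_actual / V_disp) * 100
Ratio = 2.755 / 4.267 = 0.6457
eta_v = 0.6457 * 100 = 64.57%


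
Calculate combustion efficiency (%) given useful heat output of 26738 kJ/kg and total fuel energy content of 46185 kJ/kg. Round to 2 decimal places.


Efficiency = (Q_useful / Q_fuel) * 100
Efficiency = (26738 / 46185) * 100
Efficiency = 0.5789 * 100 = 57.89%


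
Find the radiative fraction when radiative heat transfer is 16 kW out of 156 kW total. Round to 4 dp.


f_rad = Q_rad / Q_total
f_rad = 16 / 156 = 0.1026


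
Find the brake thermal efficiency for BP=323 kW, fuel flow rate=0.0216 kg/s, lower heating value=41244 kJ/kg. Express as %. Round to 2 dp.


eta_BTE = (BP / (mf * LHV)) * 100
Denominator = 0.0216 * 41244 = 890.8704 kW
eta_BTE = (323 / 890.8704) * 100 = 36.26%


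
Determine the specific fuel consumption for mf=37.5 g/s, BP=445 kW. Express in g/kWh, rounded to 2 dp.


SFC = (mf / BP) * 3600
Rate = 37.5 / 445 = 0.084270 g/(s*kW)
SFC = 0.084270 * 3600 = 303.37 g/kWh


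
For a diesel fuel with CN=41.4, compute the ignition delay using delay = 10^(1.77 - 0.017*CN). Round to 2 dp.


delay = 10^(1.77 - 0.017*CN)
Exponent = 1.77 - 0.017*41.4 = 1.0662
delay = 10^1.0662 = 11.65 ms


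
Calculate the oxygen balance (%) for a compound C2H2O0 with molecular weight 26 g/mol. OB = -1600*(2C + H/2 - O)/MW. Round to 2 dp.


OB = -1600 * (2C + H/2 - O) / MW
Inner = 2*2 + 2/2 - 0 = 5.00
OB = -1600 * 5.00 / 26 = -307.69%


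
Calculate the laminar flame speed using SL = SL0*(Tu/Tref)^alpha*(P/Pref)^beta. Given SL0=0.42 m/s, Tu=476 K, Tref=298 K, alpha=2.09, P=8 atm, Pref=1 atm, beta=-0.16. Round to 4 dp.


SL = SL0 * (Tu/Tref)^alpha * (P/Pref)^beta
T ratio = 476/298 = 1.59731544
(T ratio)^alpha = 1.59731544^2.09 = 2.661255
(P/Pref)^beta = 8^(-0.16) = 0.716978
SL = 0.42 * 2.661255 * 0.716978 = 0.8014 m/s


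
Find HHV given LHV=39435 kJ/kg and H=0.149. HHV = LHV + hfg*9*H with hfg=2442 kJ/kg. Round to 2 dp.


HHV = LHV + hfg * 9 * H
Water addition = 2442 * 9 * 0.149 = 3274.722 kJ/kg
HHV = 39435 + 3274.722 = 42709.72 kJ/kg


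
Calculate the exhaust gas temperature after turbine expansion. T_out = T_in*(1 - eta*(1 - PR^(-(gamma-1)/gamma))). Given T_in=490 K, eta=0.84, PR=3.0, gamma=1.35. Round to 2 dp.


T_out = T_in * (1 - eta * (1 - PR^(-(gamma-1)/gamma)))
Exponent = -(1.35-1)/1.35 = -0.25925926
PR^exp = 3.0^(-0.25925926) = 0.75214556
Factor = 1 - 0.84*(1 - 0.75214556) = 0.79180227
T_out = 490 * 0.79180227 = 387.98 K


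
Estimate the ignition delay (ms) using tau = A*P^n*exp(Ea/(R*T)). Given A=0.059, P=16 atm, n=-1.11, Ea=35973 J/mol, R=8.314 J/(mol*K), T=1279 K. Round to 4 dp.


tau = A * P^n * exp(Ea/(R*T))
P^n = 16^(-1.11) = 0.04607091
Ea/(R*T) = 35973/(8.314*1279) = 3.382954
exp(Ea/(R*T)) = 29.457661
tau = 0.059 * 0.04607091 * 29.457661 = 0.0801 ms


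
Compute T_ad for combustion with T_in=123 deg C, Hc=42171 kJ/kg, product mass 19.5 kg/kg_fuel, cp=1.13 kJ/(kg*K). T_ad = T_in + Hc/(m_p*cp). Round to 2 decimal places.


T_ad = T_in + Hc / (m_p * cp)
Denominator = 19.5 * 1.13 = 22.0350
Temperature rise = 42171 / 22.0350 = 1913.82 K
T_ad = 123 + 1913.82 = 2036.82 deg C


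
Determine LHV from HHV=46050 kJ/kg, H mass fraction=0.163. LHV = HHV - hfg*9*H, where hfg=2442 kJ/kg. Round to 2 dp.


LHV = HHV - hfg * 9 * H
Water correction = 2442 * 9 * 0.163 = 3582.414 kJ/kg
LHV = 46050 - 3582.414 = 42467.59 kJ/kg


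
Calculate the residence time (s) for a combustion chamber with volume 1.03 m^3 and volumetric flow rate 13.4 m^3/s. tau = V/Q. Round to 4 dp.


tau = V / Q_flow
tau = 1.03 / 13.4 = 0.0769 s


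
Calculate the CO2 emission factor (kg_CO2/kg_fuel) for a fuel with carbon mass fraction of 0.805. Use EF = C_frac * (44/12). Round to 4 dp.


EF = C_frac * (M_CO2 / M_C)
EF = 0.805 * (44/12)
EF = 0.805 * 3.666667 = 2.9517 kg_CO2/kg_fuel


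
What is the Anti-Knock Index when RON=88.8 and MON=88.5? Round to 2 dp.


AKI = (RON + MON) / 2
AKI = (88.8 + 88.5) / 2
AKI = 177.3 / 2 = 88.65


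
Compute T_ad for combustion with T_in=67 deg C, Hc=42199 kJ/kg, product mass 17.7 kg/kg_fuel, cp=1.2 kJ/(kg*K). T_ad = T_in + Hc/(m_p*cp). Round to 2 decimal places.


T_ad = T_in + Hc / (m_p * cp)
Denominator = 17.7 * 1.2 = 21.2400
Temperature rise = 42199 / 21.2400 = 1986.77 K
T_ad = 67 + 1986.77 = 2053.77 deg C


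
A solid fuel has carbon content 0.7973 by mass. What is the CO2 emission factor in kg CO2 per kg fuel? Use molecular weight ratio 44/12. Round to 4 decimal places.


EF = C_frac * (M_CO2 / M_C)
EF = 0.7973 * (44/12)
EF = 0.7973 * 3.666667 = 2.9234 kg_CO2/kg_fuel


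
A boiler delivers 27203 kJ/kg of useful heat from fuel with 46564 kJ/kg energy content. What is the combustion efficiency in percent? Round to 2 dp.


Efficiency = (Q_useful / Q_fuel) * 100
Efficiency = (27203 / 46564) * 100
Efficiency = 0.5842 * 100 = 58.42%


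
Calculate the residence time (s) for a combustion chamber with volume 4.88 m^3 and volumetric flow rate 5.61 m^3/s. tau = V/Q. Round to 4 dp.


tau = V / Q_flow
tau = 4.88 / 5.61 = 0.8699 s


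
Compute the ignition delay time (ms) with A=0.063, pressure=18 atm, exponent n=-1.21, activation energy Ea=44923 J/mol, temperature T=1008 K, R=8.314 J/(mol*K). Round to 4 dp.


tau = A * P^n * exp(Ea/(R*T))
P^n = 18^(-1.21) = 0.03027752
Ea/(R*T) = 44923/(8.314*1008) = 5.360412
exp(Ea/(R*T)) = 212.812681
tau = 0.063 * 0.03027752 * 212.812681 = 0.4059 ms


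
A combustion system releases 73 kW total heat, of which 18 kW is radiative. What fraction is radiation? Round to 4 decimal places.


f_rad = Q_rad / Q_total
f_rad = 18 / 73 = 0.2466


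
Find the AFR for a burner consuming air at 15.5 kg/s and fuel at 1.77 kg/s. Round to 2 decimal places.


AFR = m_air / m_fuel
AFR = 15.5 / 1.77 = 8.76


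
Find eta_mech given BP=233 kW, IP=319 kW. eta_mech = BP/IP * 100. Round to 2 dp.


eta_mech = (BP / IP) * 100
Ratio = 233 / 319 = 0.7304
eta_mech = 0.7304 * 100 = 73.04%


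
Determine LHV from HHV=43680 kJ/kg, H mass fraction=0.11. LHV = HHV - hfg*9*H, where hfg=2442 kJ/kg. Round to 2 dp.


LHV = HHV - hfg * 9 * H
Water correction = 2442 * 9 * 0.11 = 2417.580 kJ/kg
LHV = 43680 - 2417.580 = 41262.42 kJ/kg


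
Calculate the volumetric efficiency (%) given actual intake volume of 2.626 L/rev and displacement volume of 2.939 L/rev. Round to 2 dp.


eta_v = (V_actual / V_disp) * 100
Ratio = 2.626 / 2.939 = 0.8935
eta_v = 0.8935 * 100 = 89.35%


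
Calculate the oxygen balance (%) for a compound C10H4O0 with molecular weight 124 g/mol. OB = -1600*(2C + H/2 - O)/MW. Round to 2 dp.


OB = -1600 * (2C + H/2 - O) / MW
Inner = 2*10 + 4/2 - 0 = 22.00
OB = -1600 * 22.00 / 124 = -283.87%


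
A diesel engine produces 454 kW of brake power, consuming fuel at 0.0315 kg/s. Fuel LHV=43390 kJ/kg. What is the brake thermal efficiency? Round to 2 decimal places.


eta_BTE = (BP / (mf * LHV)) * 100
Denominator = 0.0315 * 43390 = 1366.7850 kW
eta_BTE = (454 / 1366.7850) * 100 = 33.22%


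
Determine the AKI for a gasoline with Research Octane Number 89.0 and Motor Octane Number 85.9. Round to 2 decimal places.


AKI = (RON + MON) / 2
AKI = (89.0 + 85.9) / 2
AKI = 174.9 / 2 = 87.45


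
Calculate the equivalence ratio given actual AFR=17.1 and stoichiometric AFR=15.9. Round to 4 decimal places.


phi = AFR_stoich / AFR_actual
phi = 15.9 / 17.1 = 0.9298


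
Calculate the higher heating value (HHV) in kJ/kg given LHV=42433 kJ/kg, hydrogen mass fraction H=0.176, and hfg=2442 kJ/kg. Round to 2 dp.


HHV = LHV + hfg * 9 * H
Water addition = 2442 * 9 * 0.176 = 3868.128 kJ/kg
HHV = 42433 + 3868.128 = 46301.13 kJ/kg


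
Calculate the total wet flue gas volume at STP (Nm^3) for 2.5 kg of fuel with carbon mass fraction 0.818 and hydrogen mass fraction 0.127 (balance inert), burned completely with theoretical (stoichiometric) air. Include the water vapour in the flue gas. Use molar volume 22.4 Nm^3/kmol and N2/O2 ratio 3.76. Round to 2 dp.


Per kg fuel: CO2 = (C/12 kmol)*22.4 = (0.818/12)*22.4 = 1.52693 Nm^3
Per kg fuel: H2O = (H/2 kmol)*22.4 = (0.127/2)*22.4 = 1.42240 Nm^3
O2 needed per kg fuel = C/12 + H/4 = 0.818/12 + 0.127/4 = 0.09991667 kmol
Per kg fuel: N2 = O2*3.76*22.4 = 0.09991667*3.76*22.4 = 8.41538 Nm^3
Total per kg = 1.52693 + 1.42240 + 8.41538 = 11.36471 Nm^3
Total = 11.36471 * 2.5 = 28.41 Nm^3


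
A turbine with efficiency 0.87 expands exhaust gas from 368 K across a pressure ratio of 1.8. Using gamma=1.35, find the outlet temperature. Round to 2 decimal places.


T_out = T_in * (1 - eta * (1 - PR^(-(gamma-1)/gamma)))
Exponent = -(1.35-1)/1.35 = -0.25925926
PR^exp = 1.8^(-0.25925926) = 0.85865408
Factor = 1 - 0.87*(1 - 0.85865408) = 0.87702905
T_out = 368 * 0.87702905 = 322.75 K


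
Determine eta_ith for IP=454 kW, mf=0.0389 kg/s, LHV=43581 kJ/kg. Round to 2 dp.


eta_ith = (IP / (mf * LHV)) * 100
Denominator = 0.0389 * 43581 = 1695.3009 kW
eta_ith = (454 / 1695.3009) * 100 = 26.78%


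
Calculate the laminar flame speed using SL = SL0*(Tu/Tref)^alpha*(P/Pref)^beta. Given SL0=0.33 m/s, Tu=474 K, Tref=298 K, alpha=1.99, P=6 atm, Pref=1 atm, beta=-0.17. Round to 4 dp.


SL = SL0 * (Tu/Tref)^alpha * (P/Pref)^beta
T ratio = 474/298 = 1.59060403
(T ratio)^alpha = 1.59060403^1.99 = 2.518306
(P/Pref)^beta = 6^(-0.17) = 0.737419
SL = 0.33 * 2.518306 * 0.737419 = 0.6128 m/s


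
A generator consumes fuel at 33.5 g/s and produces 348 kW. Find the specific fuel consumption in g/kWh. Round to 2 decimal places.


SFC = (mf / BP) * 3600
Rate = 33.5 / 348 = 0.096264 g/(s*kW)
SFC = 0.096264 * 3600 = 346.55 g/kWh


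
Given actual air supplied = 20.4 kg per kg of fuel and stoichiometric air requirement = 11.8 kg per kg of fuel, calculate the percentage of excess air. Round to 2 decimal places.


Excess air = actual - stoichiometric = 20.4 - 11.8 = 8.60 kg/kg fuel
Excess air % = (excess / stoich) * 100 = (8.60 / 11.8) * 100 = 72.88%


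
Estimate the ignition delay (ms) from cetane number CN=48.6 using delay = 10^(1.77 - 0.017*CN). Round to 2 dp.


delay = 10^(1.77 - 0.017*CN)
Exponent = 1.77 - 0.017*48.6 = 0.9438
delay = 10^0.9438 = 8.79 ms


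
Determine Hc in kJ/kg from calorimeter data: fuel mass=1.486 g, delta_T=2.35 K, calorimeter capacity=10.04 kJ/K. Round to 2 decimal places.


Hc = C_cal * delta_T / m_fuel
Q_released = 10.04 * 2.35 = 23.5940 kJ
m_fuel = 1.486 g = 1.486/1000 kg = 0.001486 kg
Hc = 23.5940 / 0.001486 = 15877.52 kJ/kg


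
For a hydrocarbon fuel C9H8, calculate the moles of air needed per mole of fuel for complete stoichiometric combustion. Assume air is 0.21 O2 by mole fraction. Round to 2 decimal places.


Balanced combustion: C9H8 + 11 O2 -> 9 CO2 + 4 H2O
O2 needed = C + H/4 = 9 + 8/4 = 11.00 moles
Air moles = O2 / 0.21 = 11.00 / 0.21 = 52.38 moles air


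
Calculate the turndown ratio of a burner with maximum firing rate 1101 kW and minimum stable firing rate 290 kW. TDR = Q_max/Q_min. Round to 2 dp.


TDR = Q_max / Q_min
TDR = 1101 / 290 = 3.80


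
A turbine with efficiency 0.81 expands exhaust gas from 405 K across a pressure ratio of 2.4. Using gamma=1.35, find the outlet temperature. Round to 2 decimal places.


T_out = T_in * (1 - eta * (1 - PR^(-(gamma-1)/gamma)))
Exponent = -(1.35-1)/1.35 = -0.25925926
PR^exp = 2.4^(-0.25925926) = 0.79694200
Factor = 1 - 0.81*(1 - 0.79694200) = 0.83552302
T_out = 405 * 0.83552302 = 338.39 K


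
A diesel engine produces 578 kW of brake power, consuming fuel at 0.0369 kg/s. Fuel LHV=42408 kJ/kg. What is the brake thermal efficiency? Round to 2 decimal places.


eta_BTE = (BP / (mf * LHV)) * 100
Denominator = 0.0369 * 42408 = 1564.8552 kW
eta_BTE = (578 / 1564.8552) * 100 = 36.94%


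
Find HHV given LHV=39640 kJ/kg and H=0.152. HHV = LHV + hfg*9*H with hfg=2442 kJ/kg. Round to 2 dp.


HHV = LHV + hfg * 9 * H
Water addition = 2442 * 9 * 0.152 = 3340.656 kJ/kg
HHV = 39640 + 3340.656 = 42980.66 kJ/kg


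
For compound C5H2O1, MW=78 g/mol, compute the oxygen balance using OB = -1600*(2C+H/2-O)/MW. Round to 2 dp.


OB = -1600 * (2C + H/2 - O) / MW
Inner = 2*5 + 2/2 - 1 = 10.00
OB = -1600 * 10.00 / 78 = -205.13%


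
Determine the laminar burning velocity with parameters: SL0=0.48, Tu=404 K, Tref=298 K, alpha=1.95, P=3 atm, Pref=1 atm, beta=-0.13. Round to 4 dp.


SL = SL0 * (Tu/Tref)^alpha * (P/Pref)^beta
T ratio = 404/298 = 1.35570470
(T ratio)^alpha = 1.35570470^1.95 = 1.810181
(P/Pref)^beta = 3^(-0.13) = 0.866910
SL = 0.48 * 1.810181 * 0.866910 = 0.7532 m/s


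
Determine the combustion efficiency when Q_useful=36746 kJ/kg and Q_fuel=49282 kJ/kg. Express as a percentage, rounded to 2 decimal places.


Efficiency = (Q_useful / Q_fuel) * 100
Efficiency = (36746 / 49282) * 100
Efficiency = 0.7456 * 100 = 74.56%


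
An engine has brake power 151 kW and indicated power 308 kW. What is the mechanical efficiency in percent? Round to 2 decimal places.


eta_mech = (BP / IP) * 100
Ratio = 151 / 308 = 0.4903
eta_mech = 0.4903 * 100 = 49.03%


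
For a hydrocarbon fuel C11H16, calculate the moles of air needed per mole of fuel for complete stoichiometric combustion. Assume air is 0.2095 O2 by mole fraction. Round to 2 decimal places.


Balanced combustion: C11H16 + 15 O2 -> 11 CO2 + 8 H2O
O2 needed = C + H/4 = 11 + 16/4 = 15.00 moles
Air moles = O2 / 0.2095 = 15.00 / 0.2095 = 71.60 moles air


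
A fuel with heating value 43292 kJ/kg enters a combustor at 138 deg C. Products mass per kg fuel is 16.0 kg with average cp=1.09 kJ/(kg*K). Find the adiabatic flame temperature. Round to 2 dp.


T_ad = T_in + Hc / (m_p * cp)
Denominator = 16.0 * 1.09 = 17.4400
Temperature rise = 43292 / 17.4400 = 2482.34 K
T_ad = 138 + 2482.34 = 2620.34 deg C


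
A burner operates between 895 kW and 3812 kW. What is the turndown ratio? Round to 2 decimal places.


TDR = Q_max / Q_min
TDR = 3812 / 895 = 4.26


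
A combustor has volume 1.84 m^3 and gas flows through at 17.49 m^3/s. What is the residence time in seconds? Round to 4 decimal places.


tau = V / Q_flow
tau = 1.84 / 17.49 = 0.1052 s


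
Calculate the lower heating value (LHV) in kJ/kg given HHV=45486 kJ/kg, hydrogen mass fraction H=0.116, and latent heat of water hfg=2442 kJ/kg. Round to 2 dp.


LHV = HHV - hfg * 9 * H
Water correction = 2442 * 9 * 0.116 = 2549.448 kJ/kg
LHV = 45486 - 2549.448 = 42936.55 kJ/kg


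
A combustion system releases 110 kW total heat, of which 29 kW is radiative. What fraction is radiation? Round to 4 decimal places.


f_rad = Q_rad / Q_total
f_rad = 29 / 110 = 0.2636


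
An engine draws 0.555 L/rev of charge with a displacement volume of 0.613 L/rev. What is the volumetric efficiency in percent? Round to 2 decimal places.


eta_v = (V_actual / V_disp) * 100
Ratio = 0.555 / 0.613 = 0.9054
eta_v = 0.9054 * 100 = 90.54%


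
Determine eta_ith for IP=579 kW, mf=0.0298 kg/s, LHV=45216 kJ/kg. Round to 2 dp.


eta_ith = (IP / (mf * LHV)) * 100
Denominator = 0.0298 * 45216 = 1347.4368 kW
eta_ith = (579 / 1347.4368) * 100 = 42.97%


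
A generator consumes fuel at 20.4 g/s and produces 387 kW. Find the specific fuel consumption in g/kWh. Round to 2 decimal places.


SFC = (mf / BP) * 3600
Rate = 20.4 / 387 = 0.052713 g/(s*kW)
SFC = 0.052713 * 3600 = 189.77 g/kWh


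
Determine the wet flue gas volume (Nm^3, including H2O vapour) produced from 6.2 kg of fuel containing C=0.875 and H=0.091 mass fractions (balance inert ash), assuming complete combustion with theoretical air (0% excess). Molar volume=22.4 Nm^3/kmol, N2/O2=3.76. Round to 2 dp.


Per kg fuel: CO2 = (C/12 kmol)*22.4 = (0.875/12)*22.4 = 1.63333 Nm^3
Per kg fuel: H2O = (H/2 kmol)*22.4 = (0.091/2)*22.4 = 1.01920 Nm^3
O2 needed per kg fuel = C/12 + H/4 = 0.875/12 + 0.091/4 = 0.09566667 kmol
Per kg fuel: N2 = O2*3.76*22.4 = 0.09566667*3.76*22.4 = 8.05743 Nm^3
Total per kg = 1.63333 + 1.01920 + 8.05743 = 10.70996 Nm^3
Total = 10.70996 * 6.2 = 66.40 Nm^3


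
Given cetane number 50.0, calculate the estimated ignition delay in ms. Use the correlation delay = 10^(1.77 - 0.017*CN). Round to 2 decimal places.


delay = 10^(1.77 - 0.017*CN)
Exponent = 1.77 - 0.017*50.0 = 0.9200
delay = 10^0.9200 = 8.32 ms


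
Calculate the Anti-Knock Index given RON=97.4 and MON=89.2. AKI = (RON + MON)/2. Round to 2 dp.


AKI = (RON + MON) / 2
AKI = (97.4 + 89.2) / 2
AKI = 186.6 / 2 = 93.30


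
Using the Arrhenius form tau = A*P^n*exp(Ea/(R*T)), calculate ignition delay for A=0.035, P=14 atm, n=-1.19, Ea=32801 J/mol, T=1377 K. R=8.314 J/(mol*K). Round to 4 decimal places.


tau = A * P^n * exp(Ea/(R*T))
P^n = 14^(-1.19) = 0.04326210
Ea/(R*T) = 32801/(8.314*1377) = 2.865122
exp(Ea/(R*T)) = 17.551195
tau = 0.035 * 0.04326210 * 17.551195 = 0.0266 ms


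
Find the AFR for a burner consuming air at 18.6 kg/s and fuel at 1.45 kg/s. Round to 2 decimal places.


AFR = m_air / m_fuel
AFR = 18.6 / 1.45 = 12.83


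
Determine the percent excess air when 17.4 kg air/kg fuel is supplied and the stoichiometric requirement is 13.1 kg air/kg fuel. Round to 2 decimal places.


Excess air = actual - stoichiometric = 17.4 - 13.1 = 4.30 kg/kg fuel
Excess air % = (excess / stoich) * 100 = (4.30 / 13.1) * 100 = 32.82%


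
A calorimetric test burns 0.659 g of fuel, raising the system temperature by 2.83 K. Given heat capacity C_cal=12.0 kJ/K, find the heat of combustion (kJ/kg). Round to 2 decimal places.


Hc = C_cal * delta_T / m_fuel
Q_released = 12.0 * 2.83 = 33.9600 kJ
m_fuel = 0.659 g = 0.659/1000 kg = 0.000659 kg
Hc = 33.9600 / 0.000659 = 51532.63 kJ/kg


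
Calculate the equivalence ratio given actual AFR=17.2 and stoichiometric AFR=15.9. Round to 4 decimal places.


phi = AFR_stoich / AFR_actual
phi = 15.9 / 17.2 = 0.9244


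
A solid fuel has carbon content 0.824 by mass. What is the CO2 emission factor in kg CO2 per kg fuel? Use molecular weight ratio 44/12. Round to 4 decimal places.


EF = C_frac * (M_CO2 / M_C)
EF = 0.824 * (44/12)
EF = 0.824 * 3.666667 = 3.0213 kg_CO2/kg_fuel


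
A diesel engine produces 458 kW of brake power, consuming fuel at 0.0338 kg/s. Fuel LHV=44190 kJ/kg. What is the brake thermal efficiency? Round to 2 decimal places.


eta_BTE = (BP / (mf * LHV)) * 100
Denominator = 0.0338 * 44190 = 1493.6220 kW
eta_BTE = (458 / 1493.6220) * 100 = 30.66%


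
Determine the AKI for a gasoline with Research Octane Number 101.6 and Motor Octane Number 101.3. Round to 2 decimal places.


AKI = (RON + MON) / 2
AKI = (101.6 + 101.3) / 2
AKI = 202.9 / 2 = 101.45


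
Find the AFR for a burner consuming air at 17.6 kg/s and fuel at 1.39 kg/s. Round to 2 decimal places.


AFR = m_air / m_fuel
AFR = 17.6 / 1.39 = 12.66


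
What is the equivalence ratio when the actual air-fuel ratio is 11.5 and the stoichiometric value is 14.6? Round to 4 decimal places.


phi = AFR_stoich / AFR_actual
phi = 14.6 / 11.5 = 1.2696


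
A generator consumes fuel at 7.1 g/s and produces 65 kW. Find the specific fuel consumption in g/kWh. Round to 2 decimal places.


SFC = (mf / BP) * 3600
Rate = 7.1 / 65 = 0.109231 g/(s*kW)
SFC = 0.109231 * 3600 = 393.23 g/kWh


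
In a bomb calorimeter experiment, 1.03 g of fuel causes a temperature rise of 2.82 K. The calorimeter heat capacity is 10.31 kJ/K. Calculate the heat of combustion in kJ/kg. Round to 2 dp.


Hc = C_cal * delta_T / m_fuel
Q_released = 10.31 * 2.82 = 29.0742 kJ
m_fuel = 1.03 g = 1.03/1000 kg = 0.001030 kg
Hc = 29.0742 / 0.001030 = 28227.38 kJ/kg


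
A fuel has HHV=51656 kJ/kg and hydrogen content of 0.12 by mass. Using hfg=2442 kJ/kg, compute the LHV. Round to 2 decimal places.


LHV = HHV - hfg * 9 * H
Water correction = 2442 * 9 * 0.12 = 2637.360 kJ/kg
LHV = 51656 - 2637.360 = 49018.64 kJ/kg


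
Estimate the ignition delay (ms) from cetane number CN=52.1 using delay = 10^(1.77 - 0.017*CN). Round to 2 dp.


delay = 10^(1.77 - 0.017*CN)
Exponent = 1.77 - 0.017*52.1 = 0.8843
delay = 10^0.8843 = 7.66 ms


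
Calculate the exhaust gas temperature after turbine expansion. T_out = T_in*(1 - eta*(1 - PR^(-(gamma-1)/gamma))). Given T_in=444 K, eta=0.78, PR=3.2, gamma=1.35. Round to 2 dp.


T_out = T_in * (1 - eta * (1 - PR^(-(gamma-1)/gamma)))
Exponent = -(1.35-1)/1.35 = -0.25925926
PR^exp = 3.2^(-0.25925926) = 0.73966521
Factor = 1 - 0.78*(1 - 0.73966521) = 0.79693886
T_out = 444 * 0.79693886 = 353.84 K


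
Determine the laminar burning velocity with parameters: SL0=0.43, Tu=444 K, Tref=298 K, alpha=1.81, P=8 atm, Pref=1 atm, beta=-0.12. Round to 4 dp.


SL = SL0 * (Tu/Tref)^alpha * (P/Pref)^beta
T ratio = 444/298 = 1.48993289
(T ratio)^alpha = 1.48993289^1.81 = 2.057935
(P/Pref)^beta = 8^(-0.12) = 0.779165
SL = 0.43 * 2.057935 * 0.779165 = 0.6895 m/s


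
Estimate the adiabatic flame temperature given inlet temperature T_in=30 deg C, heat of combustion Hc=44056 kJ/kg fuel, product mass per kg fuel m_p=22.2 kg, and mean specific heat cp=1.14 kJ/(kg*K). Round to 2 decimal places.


T_ad = T_in + Hc / (m_p * cp)
Denominator = 22.2 * 1.14 = 25.3080
Temperature rise = 44056 / 25.3080 = 1740.79 K
T_ad = 30 + 1740.79 = 1770.79 deg C


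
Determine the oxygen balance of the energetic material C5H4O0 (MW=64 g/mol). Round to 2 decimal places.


OB = -1600 * (2C + H/2 - O) / MW
Inner = 2*5 + 4/2 - 0 = 12.00
OB = -1600 * 12.00 / 64 = -300.00%


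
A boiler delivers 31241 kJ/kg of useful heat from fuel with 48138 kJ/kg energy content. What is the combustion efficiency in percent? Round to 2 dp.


Efficiency = (Q_useful / Q_fuel) * 100
Efficiency = (31241 / 48138) * 100
Efficiency = 0.6490 * 100 = 64.90%


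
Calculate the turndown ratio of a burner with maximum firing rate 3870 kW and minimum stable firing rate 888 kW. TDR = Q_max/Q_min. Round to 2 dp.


TDR = Q_max / Q_min
TDR = 3870 / 888 = 4.36


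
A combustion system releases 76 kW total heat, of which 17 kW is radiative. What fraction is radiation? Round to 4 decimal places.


f_rad = Q_rad / Q_total
f_rad = 17 / 76 = 0.2237


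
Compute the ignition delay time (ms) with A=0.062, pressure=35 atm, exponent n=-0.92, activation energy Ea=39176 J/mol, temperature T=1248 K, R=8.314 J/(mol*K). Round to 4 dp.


tau = A * P^n * exp(Ea/(R*T))
P^n = 35^(-0.92) = 0.03797147
Ea/(R*T) = 39176/(8.314*1248) = 3.775683
exp(Ea/(R*T)) = 43.627281
tau = 0.062 * 0.03797147 * 43.627281 = 0.1027 ms


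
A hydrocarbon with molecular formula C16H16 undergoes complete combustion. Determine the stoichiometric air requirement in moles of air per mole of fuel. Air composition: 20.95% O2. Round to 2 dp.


Balanced combustion: C16H16 + 20 O2 -> 16 CO2 + 8 H2O
O2 needed = C + H/4 = 16 + 16/4 = 20.00 moles
Air moles = O2 / 0.2095 = 20.00 / 0.2095 = 95.47 moles air


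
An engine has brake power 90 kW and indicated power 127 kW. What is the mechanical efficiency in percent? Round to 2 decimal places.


eta_mech = (BP / IP) * 100
Ratio = 90 / 127 = 0.7087
eta_mech = 0.7087 * 100 = 70.87%


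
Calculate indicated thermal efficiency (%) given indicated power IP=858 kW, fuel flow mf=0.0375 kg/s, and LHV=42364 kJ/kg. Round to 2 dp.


eta_ith = (IP / (mf * LHV)) * 100
Denominator = 0.0375 * 42364 = 1588.6500 kW
eta_ith = (858 / 1588.6500) * 100 = 54.01%


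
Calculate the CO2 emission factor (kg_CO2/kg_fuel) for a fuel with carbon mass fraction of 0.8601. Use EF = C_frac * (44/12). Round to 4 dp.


EF = C_frac * (M_CO2 / M_C)
EF = 0.8601 * (44/12)
EF = 0.8601 * 3.666667 = 3.1537 kg_CO2/kg_fuel


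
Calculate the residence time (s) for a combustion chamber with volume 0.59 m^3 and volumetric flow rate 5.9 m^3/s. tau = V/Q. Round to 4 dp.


tau = V / Q_flow
tau = 0.59 / 5.9 = 0.1000 s


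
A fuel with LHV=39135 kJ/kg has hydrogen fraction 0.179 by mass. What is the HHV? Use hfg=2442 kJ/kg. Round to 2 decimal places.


HHV = LHV + hfg * 9 * H
Water addition = 2442 * 9 * 0.179 = 3934.062 kJ/kg
HHV = 39135 + 3934.062 = 43069.06 kJ/kg


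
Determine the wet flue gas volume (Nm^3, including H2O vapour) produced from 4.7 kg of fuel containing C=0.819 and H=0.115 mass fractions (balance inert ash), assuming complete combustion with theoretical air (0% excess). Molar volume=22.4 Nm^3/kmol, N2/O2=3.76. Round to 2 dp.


Per kg fuel: CO2 = (C/12 kmol)*22.4 = (0.819/12)*22.4 = 1.52880 Nm^3
Per kg fuel: H2O = (H/2 kmol)*22.4 = (0.115/2)*22.4 = 1.28800 Nm^3
O2 needed per kg fuel = C/12 + H/4 = 0.819/12 + 0.115/4 = 0.09700000 kmol
Per kg fuel: N2 = O2*3.76*22.4 = 0.09700000*3.76*22.4 = 8.16973 Nm^3
Total per kg = 1.52880 + 1.28800 + 8.16973 = 10.98653 Nm^3
Total = 10.98653 * 4.7 = 51.64 Nm^3


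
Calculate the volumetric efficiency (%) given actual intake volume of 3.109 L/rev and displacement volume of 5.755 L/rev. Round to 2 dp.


eta_v = (V_actual / V_disp) * 100
Ratio = 3.109 / 5.755 = 0.5402
eta_v = 0.5402 * 100 = 54.02%


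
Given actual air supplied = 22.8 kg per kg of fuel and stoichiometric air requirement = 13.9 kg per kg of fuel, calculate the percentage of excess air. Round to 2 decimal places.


Excess air = actual - stoichiometric = 22.8 - 13.9 = 8.90 kg/kg fuel
Excess air % = (excess / stoich) * 100 = (8.90 / 13.9) * 100 = 64.03%


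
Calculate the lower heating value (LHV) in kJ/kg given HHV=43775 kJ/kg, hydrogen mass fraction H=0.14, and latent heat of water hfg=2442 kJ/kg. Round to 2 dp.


LHV = HHV - hfg * 9 * H
Water correction = 2442 * 9 * 0.14 = 3076.920 kJ/kg
LHV = 43775 - 3076.920 = 40698.08 kJ/kg


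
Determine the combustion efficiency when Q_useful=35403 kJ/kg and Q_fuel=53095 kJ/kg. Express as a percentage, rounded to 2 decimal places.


Efficiency = (Q_useful / Q_fuel) * 100
Efficiency = (35403 / 53095) * 100
Efficiency = 0.6668 * 100 = 66.68%


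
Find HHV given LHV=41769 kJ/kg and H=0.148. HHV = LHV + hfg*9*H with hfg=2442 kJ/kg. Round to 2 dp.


HHV = LHV + hfg * 9 * H
Water addition = 2442 * 9 * 0.148 = 3252.744 kJ/kg
HHV = 41769 + 3252.744 = 45021.74 kJ/kg


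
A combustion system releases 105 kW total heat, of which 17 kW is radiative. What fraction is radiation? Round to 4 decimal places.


f_rad = Q_rad / Q_total
f_rad = 17 / 105 = 0.1619


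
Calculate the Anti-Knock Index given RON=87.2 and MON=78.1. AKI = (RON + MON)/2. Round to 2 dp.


AKI = (RON + MON) / 2
AKI = (87.2 + 78.1) / 2
AKI = 165.3 / 2 = 82.65


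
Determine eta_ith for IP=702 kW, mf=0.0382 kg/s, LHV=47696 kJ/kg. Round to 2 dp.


eta_ith = (IP / (mf * LHV)) * 100
Denominator = 0.0382 * 47696 = 1821.9872 kW
eta_ith = (702 / 1821.9872) * 100 = 38.53%
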